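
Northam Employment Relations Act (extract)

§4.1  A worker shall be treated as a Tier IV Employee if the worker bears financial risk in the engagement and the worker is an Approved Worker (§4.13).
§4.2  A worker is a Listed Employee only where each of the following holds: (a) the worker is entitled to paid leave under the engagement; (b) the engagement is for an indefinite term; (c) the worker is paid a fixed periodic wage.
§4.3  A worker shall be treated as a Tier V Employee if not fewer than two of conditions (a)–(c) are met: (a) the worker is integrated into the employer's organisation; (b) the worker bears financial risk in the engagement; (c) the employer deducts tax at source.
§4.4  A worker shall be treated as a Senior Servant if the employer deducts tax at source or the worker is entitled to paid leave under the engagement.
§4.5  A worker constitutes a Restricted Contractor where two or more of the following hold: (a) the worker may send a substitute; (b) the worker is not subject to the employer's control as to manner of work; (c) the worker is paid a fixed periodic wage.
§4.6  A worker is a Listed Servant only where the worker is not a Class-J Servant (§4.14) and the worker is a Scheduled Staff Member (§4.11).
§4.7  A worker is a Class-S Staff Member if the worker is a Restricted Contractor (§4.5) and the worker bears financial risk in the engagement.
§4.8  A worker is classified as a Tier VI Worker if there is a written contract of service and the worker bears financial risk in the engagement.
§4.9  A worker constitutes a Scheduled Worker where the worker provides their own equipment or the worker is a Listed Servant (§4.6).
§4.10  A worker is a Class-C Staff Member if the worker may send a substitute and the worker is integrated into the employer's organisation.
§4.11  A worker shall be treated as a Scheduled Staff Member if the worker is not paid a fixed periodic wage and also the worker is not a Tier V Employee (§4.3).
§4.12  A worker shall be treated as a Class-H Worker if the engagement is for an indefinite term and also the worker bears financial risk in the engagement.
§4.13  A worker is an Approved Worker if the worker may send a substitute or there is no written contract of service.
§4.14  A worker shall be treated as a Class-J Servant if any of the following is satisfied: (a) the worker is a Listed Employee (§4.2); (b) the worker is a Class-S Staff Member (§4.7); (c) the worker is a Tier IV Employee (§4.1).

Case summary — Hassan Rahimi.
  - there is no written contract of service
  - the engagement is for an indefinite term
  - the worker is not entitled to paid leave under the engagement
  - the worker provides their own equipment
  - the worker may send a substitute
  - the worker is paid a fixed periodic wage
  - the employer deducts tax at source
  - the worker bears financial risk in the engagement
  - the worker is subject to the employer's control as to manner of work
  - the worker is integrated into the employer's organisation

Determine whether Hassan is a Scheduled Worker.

§4.2 — Listed Employee: [the worker is entitled to paid leave under the engagement? no] AND [the engagement is for an indefinite term? yes] AND [the worker is paid a fixed periodic wage? yes] → not satisfied.
§4.5 — Restricted Contractor: the worker may send a substitute? yes; the worker is not subject to the employer's control as to manner of work? no; the worker is paid a fixed periodic wage? yes — 2 of 3 hold (need ≥2) → satisfied.
§4.7 — Class-S Staff Member: [Restricted Contractor (§4.5)? yes] AND [the worker bears financial risk in the engagement? yes] → satisfied.
§4.13 — Approved Worker: [the worker may send a substitute? yes] OR [there is no written contract of service? yes] → satisfied.
§4.1 — Tier IV Employee: [the worker bears financial risk in the engagement? yes] AND [Approved Worker (§4.13)? yes] → satisfied.
§4.14 — Class-J Servant: [Listed Employee (§4.2)? no] OR [Class-S Staff Member (§4.7)? yes] OR [Tier IV Employee (§4.1)? yes] → satisfied.
§4.3 — Tier V Employee: the worker is integrated into the employer's organisation? yes; the worker bears financial risk in the engagement? yes; the employer deducts tax at source? yes — 3 of 3 hold (need ≥2) → satisfied.
§4.11 — Scheduled Staff Member: [the worker is not paid a fixed periodic wage? no] AND [not a Tier V Employee (§4.3)? no] → not satisfied.
§4.6 — Listed Servant: [not a Class-J Servant (§4.14)? no] AND [Scheduled Staff Member (§4.11)? no] → not satisfied.
§4.9 — Scheduled Worker: [the worker provides their own equipment? yes] OR [Listed Servant (§4.6)? no] → satisfied.

Yes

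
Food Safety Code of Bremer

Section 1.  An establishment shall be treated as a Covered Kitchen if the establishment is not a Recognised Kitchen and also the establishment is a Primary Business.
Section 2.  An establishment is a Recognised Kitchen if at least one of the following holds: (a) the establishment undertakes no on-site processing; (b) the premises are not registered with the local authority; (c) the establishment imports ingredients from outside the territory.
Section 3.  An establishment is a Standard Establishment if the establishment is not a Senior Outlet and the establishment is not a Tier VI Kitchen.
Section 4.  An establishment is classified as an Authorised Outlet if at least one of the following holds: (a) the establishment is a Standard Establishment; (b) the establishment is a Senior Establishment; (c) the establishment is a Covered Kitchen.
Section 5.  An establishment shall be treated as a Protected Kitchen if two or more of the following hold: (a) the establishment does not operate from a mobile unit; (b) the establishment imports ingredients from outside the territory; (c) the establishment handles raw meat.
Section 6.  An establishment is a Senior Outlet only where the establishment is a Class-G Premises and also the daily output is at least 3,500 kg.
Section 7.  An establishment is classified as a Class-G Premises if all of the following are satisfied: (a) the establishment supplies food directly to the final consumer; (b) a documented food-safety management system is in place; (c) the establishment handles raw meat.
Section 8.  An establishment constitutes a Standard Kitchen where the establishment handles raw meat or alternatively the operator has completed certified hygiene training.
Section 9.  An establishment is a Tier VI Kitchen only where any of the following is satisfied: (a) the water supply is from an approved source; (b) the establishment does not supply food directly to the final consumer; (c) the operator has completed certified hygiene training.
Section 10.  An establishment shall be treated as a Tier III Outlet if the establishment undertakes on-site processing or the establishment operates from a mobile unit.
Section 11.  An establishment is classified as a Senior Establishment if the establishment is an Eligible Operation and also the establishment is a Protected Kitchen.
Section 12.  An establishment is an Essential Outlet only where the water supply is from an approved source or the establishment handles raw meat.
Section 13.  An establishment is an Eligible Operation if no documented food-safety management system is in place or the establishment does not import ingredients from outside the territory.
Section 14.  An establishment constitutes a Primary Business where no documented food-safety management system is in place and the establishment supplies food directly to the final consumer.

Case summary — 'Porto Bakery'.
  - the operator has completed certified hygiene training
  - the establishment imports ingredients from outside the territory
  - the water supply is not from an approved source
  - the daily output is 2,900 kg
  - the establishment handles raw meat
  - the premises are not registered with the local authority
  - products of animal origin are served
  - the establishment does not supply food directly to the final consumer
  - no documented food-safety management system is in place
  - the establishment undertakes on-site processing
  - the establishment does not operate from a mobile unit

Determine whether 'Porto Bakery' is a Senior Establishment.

section 13 — Eligible Operation: [no documented food-safety management system is in place? yes] OR [the establishment does not import ingredients from outside the territory? no] → satisfied.
section 5 — Protected Kitchen: the establishment does not operate from a mobile unit? yes; the establishment imports ingredients from outside the territory? yes; the establishment handles raw meat? yes — 3 of 3 hold (need ≥2) → satisfied.
section 11 — Senior Establishment: [Eligible Operation (section 13)? yes] AND [Protected Kitchen (section 5)? yes] → satisfied.

Yes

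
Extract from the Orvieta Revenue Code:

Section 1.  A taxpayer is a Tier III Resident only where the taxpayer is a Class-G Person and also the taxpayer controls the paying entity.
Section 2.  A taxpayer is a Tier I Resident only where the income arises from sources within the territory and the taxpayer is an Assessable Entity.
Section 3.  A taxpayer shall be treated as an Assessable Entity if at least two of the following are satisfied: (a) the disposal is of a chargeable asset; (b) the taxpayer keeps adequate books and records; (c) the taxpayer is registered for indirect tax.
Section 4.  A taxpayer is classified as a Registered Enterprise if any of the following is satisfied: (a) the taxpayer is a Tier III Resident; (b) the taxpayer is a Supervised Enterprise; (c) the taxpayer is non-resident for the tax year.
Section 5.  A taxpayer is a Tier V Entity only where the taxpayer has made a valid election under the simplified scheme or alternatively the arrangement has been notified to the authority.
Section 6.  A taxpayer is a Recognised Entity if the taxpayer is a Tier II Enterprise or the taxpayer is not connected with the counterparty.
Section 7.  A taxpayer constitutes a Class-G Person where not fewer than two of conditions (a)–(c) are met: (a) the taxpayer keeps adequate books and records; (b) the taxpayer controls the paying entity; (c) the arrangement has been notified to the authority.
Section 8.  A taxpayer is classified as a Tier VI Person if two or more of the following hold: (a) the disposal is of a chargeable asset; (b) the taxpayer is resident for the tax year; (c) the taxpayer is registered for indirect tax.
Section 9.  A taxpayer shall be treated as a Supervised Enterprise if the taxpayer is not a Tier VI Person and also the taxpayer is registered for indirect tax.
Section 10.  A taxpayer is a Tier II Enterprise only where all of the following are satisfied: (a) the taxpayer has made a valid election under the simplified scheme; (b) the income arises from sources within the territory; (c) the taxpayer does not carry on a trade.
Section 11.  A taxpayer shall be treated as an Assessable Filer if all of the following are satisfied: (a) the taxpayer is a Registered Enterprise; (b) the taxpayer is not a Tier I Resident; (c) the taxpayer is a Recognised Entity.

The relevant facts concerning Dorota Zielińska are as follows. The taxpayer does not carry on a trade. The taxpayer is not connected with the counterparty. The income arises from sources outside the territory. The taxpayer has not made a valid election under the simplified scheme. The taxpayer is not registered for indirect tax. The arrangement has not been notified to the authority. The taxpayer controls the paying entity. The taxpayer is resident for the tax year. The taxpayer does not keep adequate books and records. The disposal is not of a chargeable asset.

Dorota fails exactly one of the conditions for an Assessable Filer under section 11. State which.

Registered Enterprise

section 7 — Class-G Person: the taxpayer keeps adequate books and records? no; the taxpayer controls the paying entity? yes; the arrangement has been notified to the authority? no — 1 of 3 hold (need ≥2) → not satisfied.
section 1 — Tier III Resident: [Class-G Person (section 7)? no] AND [the taxpayer controls the paying entity? yes] → not satisfied.
section 8 — Tier VI Person: the disposal is of a chargeable asset? no; the taxpayer is resident for the tax year? yes; the taxpayer is registered for indirect tax? no — 1 of 3 hold (need ≥2) → not satisfied.
section 9 — Supervised Enterprise: [not a Tier VI Person (section 8)? yes] AND [the taxpayer is registered for indirect tax? no] → not satisfied.
section 4 — Registered Enterprise: [Tier III Resident (section 1)? no] OR [Supervised Enterprise (section 9)? no] OR [the taxpayer is non-resident for the tax year? no] → not satisfied.
section 3 — Assessable Entity: the disposal is of a chargeable asset? no; the taxpayer keeps adequate books and records? no; the taxpayer is registered for indirect tax? no — 0 of 3 hold (need ≥2) → not satisfied.
section 2 — Tier I Resident: [the income arises from sources within the territory? no] AND [Assessable Entity (section 3)? no] → not satisfied.
section 10 — Tier II Enterprise: [the taxpayer has made a valid election under the simplified scheme? no] AND [the income arises from sources within the territory? no] AND [the taxpayer does not carry on a trade? yes] → not satisfied.
section 6 — Recognised Entity: [Tier II Enterprise (section 10)? no] OR [the taxpayer is not connected with the counterparty? yes] → satisfied.
section 11 — Assessable Filer: [Registered Enterprise (section 4)? no] AND [not a Tier I Resident (section 2)? yes] AND [Recognised Entity (section 6)? yes] → not satisfied.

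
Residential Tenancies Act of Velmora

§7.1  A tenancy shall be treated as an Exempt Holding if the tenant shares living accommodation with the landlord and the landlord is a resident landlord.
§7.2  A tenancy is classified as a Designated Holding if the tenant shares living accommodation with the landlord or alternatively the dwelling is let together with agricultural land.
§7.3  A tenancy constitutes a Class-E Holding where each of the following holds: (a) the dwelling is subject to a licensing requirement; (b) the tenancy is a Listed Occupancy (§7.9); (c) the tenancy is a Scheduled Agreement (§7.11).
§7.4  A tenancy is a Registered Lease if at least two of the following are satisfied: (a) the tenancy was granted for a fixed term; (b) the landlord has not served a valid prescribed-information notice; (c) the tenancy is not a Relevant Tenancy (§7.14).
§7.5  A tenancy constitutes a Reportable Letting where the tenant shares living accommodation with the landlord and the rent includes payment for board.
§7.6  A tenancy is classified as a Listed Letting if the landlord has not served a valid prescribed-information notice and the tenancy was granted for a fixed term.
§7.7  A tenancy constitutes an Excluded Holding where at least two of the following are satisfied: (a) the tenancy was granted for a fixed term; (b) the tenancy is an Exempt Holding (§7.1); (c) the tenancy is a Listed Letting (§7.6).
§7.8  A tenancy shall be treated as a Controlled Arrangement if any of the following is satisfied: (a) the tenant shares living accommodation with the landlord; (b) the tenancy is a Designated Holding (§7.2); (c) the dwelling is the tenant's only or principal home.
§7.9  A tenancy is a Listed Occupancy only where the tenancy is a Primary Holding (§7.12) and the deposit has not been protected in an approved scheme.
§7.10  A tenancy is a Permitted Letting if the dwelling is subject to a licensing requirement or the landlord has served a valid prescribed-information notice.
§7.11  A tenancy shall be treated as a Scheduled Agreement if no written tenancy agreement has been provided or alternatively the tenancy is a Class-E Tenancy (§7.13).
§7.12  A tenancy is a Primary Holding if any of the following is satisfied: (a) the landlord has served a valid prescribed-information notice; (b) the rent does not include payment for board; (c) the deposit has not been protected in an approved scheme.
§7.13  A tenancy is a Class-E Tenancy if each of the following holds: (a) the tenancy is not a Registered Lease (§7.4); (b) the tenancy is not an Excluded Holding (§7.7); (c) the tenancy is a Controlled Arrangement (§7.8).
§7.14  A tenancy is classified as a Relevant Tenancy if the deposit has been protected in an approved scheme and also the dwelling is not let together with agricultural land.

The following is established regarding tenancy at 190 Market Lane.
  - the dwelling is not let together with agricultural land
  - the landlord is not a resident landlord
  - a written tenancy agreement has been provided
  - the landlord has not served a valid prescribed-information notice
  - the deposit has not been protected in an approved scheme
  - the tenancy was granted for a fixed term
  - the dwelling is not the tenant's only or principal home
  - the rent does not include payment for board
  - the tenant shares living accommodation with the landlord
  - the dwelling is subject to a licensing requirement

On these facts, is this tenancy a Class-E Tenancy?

§7.14 — Relevant Tenancy: [the deposit has been protected in an approved scheme? no] AND [the dwelling is not let together with agricultural land? yes] → not satisfied.
§7.4 — Registered Lease: the tenancy was granted for a fixed term? yes; the landlord has not served a valid prescribed-information notice? yes; not a Relevant Tenancy (§7.14)? yes — 3 of 3 hold (need ≥2) → satisfied.
§7.1 — Exempt Holding: [the tenant shares living accommodation with the landlord? yes] AND [the landlord is a resident landlord? no] → not satisfied.
§7.6 — Listed Letting: [the landlord has not served a valid prescribed-information notice? yes] AND [the tenancy was granted for a fixed term? yes] → satisfied.
§7.7 — Excluded Holding: the tenancy was granted for a fixed term? yes; Exempt Holding (§7.1)? no; Listed Letting (§7.6)? yes — 2 of 3 hold (need ≥2) → satisfied.
§7.2 — Designated Holding: [the tenant shares living accommodation with the landlord? yes] OR [the dwelling is let together with agricultural land? no] → satisfied.
§7.8 — Controlled Arrangement: [the tenant shares living accommodation with the landlord? yes] OR [Designated Holding (§7.2)? yes] OR [the dwelling is the tenant's only or principal home? no] → satisfied.
§7.13 — Class-E Tenancy: [not a Registered Lease (§7.4)? no] AND [not an Excluded Holding (§7.7)? no] AND [Controlled Arrangement (§7.8)? yes] → not satisfied.

No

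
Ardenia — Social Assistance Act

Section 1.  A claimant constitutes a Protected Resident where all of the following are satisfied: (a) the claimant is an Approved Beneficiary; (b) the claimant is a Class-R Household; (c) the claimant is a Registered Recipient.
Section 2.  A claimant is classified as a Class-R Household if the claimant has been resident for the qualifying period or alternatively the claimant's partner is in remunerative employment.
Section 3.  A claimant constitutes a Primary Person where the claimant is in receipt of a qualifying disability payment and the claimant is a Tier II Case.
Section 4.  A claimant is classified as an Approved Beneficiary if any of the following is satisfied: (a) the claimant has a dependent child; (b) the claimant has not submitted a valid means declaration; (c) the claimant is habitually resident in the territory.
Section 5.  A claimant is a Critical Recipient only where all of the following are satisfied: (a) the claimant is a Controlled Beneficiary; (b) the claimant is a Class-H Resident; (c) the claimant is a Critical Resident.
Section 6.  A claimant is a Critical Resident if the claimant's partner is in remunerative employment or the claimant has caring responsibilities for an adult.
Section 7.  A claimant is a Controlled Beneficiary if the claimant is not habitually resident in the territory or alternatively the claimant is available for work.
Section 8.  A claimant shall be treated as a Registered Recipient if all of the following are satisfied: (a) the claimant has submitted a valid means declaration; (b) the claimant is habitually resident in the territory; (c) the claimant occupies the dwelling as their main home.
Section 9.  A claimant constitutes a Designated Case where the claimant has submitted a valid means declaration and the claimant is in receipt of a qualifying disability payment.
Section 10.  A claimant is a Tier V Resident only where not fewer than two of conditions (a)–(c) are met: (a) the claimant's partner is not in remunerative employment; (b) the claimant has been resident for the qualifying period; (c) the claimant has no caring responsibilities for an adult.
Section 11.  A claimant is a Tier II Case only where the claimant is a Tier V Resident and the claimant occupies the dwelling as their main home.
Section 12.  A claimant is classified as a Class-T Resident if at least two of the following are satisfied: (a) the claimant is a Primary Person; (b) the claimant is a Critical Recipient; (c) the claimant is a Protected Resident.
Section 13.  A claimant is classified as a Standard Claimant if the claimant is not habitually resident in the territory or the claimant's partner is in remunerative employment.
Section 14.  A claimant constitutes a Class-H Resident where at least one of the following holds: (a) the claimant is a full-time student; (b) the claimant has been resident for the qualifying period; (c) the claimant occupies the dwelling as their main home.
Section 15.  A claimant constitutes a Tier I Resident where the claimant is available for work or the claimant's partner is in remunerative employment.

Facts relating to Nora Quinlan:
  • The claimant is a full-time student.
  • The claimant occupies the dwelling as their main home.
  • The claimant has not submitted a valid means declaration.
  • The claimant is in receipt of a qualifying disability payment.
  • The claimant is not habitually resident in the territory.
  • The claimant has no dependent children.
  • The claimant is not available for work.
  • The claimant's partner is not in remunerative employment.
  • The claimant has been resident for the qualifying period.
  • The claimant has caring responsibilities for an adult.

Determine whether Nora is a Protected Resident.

section 4 — Approved Beneficiary: [the claimant has a dependent child? no] OR [the claimant has not submitted a valid means declaration? yes] OR [the claimant is habitually resident in the territory? no] → satisfied.
section 2 — Class-R Household: [the claimant has been resident for the qualifying period? yes] OR [the claimant's partner is in remunerative employment? no] → satisfied.
section 8 — Registered Recipient: [the claimant has submitted a valid means declaration? no] AND [the claimant is habitually resident in the territory? no] AND [the claimant occupies the dwelling as their main home? yes] → not satisfied.
section 1 — Protected Resident: [Approved Beneficiary (section 4)? yes] AND [Class-R Household (section 2)? yes] AND [Registered Recipient (section 8)? no] → not satisfied.

No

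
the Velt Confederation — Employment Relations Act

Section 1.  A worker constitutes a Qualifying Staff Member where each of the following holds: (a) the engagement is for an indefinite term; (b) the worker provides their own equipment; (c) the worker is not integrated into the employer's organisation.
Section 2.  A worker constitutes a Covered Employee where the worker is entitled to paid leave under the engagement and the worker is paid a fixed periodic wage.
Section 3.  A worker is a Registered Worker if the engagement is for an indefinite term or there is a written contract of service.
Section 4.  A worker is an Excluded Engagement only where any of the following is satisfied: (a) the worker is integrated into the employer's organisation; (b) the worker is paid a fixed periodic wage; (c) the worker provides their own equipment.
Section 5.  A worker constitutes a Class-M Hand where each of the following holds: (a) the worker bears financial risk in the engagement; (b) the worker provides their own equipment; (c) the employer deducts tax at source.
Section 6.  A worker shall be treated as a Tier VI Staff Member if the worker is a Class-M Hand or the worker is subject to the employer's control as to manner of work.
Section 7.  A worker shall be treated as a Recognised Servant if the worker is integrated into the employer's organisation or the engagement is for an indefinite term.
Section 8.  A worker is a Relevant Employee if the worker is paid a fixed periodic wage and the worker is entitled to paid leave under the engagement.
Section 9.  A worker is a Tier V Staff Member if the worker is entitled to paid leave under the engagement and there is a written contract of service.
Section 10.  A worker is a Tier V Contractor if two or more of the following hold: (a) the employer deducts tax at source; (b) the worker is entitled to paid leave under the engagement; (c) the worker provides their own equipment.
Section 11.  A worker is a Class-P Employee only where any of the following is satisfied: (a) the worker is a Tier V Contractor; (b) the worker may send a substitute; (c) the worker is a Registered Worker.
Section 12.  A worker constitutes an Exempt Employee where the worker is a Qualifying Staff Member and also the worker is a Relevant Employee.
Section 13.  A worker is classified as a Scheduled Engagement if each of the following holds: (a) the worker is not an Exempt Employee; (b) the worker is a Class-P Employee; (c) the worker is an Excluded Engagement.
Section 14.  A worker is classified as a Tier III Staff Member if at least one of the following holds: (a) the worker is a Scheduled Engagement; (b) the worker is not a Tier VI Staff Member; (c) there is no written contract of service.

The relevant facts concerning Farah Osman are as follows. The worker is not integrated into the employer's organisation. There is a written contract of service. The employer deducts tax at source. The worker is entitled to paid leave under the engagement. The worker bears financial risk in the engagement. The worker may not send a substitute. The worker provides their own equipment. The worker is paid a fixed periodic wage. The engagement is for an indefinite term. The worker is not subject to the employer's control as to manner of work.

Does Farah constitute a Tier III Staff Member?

No

section 1 — Qualifying Staff Member: [the engagement is for an indefinite term? yes] AND [the worker provides their own equipment? yes] AND [the worker is not integrated into the employer's organisation? yes] → satisfied.
section 8 — Relevant Employee: [the worker is paid a fixed periodic wage? yes] AND [the worker is entitled to paid leave under the engagement? yes] → satisfied.
section 12 — Exempt Employee: [Qualifying Staff Member (section 1)? yes] AND [Relevant Employee (section 8)? yes] → satisfied.
section 10 — Tier V Contractor: the employer deducts tax at source? yes; the worker is entitled to paid leave under the engagement? yes; the worker provides their own equipment? yes — 3 of 3 hold (need ≥2) → satisfied.
section 3 — Registered Worker: [the engagement is for an indefinite term? yes] OR [there is a written contract of service? yes] → satisfied.
section 11 — Class-P Employee: [Tier V Contractor (section 10)? yes] OR [the worker may send a substitute? no] OR [Registered Worker (section 3)? yes] → satisfied.
section 4 — Excluded Engagement: [the worker is integrated into the employer's organisation? no] OR [the worker is paid a fixed periodic wage? yes] OR [the worker provides their own equipment? yes] → satisfied.
section 13 — Scheduled Engagement: [not an Exempt Employee (section 12)? no] AND [Class-P Employee (section 11)? yes] AND [Excluded Engagement (section 4)? yes] → not satisfied.
section 5 — Class-M Hand: [the worker bears financial risk in the engagement? yes] AND [the worker provides their own equipment? yes] AND [the employer deducts tax at source? yes] → satisfied.
section 6 — Tier VI Staff Member: [Class-M Hand (section 5)? yes] OR [the worker is subject to the employer's control as to manner of work? no] → satisfied.
section 14 — Tier III Staff Member: [Scheduled Engagement (section 13)? no] OR [not a Tier VI Staff Member (section 6)? no] OR [there is no written contract of service? no] → not satisfied.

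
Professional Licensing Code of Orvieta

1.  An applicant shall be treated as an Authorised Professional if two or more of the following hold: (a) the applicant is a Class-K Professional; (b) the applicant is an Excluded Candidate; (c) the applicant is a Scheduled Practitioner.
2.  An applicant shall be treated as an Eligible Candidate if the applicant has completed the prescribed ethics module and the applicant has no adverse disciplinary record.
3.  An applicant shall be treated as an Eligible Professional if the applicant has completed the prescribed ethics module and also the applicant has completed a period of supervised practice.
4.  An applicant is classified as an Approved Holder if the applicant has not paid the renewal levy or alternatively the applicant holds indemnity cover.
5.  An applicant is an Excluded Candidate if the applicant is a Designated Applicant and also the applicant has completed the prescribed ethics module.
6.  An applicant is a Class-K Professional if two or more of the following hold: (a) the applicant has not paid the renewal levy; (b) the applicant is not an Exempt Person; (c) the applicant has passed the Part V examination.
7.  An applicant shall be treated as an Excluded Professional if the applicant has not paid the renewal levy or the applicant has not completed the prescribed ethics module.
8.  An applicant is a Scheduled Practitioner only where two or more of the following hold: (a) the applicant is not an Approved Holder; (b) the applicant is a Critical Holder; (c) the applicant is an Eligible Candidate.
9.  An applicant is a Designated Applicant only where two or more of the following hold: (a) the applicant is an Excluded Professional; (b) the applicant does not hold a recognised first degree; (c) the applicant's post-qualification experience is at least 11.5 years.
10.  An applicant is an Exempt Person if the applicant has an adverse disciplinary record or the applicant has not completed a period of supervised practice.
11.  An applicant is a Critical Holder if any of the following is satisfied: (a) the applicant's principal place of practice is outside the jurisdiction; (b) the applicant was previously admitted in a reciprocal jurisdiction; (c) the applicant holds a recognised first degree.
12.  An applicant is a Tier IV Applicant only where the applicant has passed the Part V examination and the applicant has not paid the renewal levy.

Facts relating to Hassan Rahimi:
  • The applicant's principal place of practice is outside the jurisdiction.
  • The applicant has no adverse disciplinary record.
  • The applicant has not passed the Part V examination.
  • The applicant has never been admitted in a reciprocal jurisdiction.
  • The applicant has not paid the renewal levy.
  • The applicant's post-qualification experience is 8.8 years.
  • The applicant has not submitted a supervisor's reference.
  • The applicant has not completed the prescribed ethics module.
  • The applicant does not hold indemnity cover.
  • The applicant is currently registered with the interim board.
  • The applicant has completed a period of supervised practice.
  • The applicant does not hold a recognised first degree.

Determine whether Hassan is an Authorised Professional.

No

paragraph 10 — Exempt Person: [the applicant has an adverse disciplinary record? no] OR [the applicant has not completed a period of supervised practice? no] → not satisfied.
paragraph 6 — Class-K Professional: the applicant has not paid the renewal levy? yes; not an Exempt Person (paragraph 10)? yes; the applicant has passed the Part V examination? no — 2 of 3 hold (need ≥2) → satisfied.
paragraph 7 — Excluded Professional: [the applicant has not paid the renewal levy? yes] OR [the applicant has not completed the prescribed ethics module? yes] → satisfied.
paragraph 9 — Designated Applicant: Excluded Professional (paragraph 7)? yes; the applicant does not hold a recognised first degree? yes; applicant's post-qualification experience: 8.8 years ≥ 11.5 years? no — 2 of 3 hold (need ≥2) → satisfied.
paragraph 5 — Excluded Candidate: [Designated Applicant (paragraph 9)? yes] AND [the applicant has completed the prescribed ethics module? no] → not satisfied.
paragraph 4 — Approved Holder: [the applicant has not paid the renewal levy? yes] OR [the applicant holds indemnity cover? no] → satisfied.
paragraph 11 — Critical Holder: [the applicant's principal place of practice is outside the jurisdiction? yes] OR [the applicant was previously admitted in a reciprocal jurisdiction? no] OR [the applicant holds a recognised first degree? no] → satisfied.
paragraph 2 — Eligible Candidate: [the applicant has completed the prescribed ethics module? no] AND [the applicant has no adverse disciplinary record? yes] → not satisfied.
paragraph 8 — Scheduled Practitioner: not an Approved Holder (paragraph 4)? no; Critical Holder (paragraph 11)? yes; Eligible Candidate (paragraph 2)? no — 1 of 3 hold (need ≥2) → not satisfied.
paragraph 1 — Authorised Professional: Class-K Professional (paragraph 6)? yes; Excluded Candidate (paragraph 5)? no; Scheduled Practitioner (paragraph 8)? no — 1 of 3 hold (need ≥2) → not satisfied.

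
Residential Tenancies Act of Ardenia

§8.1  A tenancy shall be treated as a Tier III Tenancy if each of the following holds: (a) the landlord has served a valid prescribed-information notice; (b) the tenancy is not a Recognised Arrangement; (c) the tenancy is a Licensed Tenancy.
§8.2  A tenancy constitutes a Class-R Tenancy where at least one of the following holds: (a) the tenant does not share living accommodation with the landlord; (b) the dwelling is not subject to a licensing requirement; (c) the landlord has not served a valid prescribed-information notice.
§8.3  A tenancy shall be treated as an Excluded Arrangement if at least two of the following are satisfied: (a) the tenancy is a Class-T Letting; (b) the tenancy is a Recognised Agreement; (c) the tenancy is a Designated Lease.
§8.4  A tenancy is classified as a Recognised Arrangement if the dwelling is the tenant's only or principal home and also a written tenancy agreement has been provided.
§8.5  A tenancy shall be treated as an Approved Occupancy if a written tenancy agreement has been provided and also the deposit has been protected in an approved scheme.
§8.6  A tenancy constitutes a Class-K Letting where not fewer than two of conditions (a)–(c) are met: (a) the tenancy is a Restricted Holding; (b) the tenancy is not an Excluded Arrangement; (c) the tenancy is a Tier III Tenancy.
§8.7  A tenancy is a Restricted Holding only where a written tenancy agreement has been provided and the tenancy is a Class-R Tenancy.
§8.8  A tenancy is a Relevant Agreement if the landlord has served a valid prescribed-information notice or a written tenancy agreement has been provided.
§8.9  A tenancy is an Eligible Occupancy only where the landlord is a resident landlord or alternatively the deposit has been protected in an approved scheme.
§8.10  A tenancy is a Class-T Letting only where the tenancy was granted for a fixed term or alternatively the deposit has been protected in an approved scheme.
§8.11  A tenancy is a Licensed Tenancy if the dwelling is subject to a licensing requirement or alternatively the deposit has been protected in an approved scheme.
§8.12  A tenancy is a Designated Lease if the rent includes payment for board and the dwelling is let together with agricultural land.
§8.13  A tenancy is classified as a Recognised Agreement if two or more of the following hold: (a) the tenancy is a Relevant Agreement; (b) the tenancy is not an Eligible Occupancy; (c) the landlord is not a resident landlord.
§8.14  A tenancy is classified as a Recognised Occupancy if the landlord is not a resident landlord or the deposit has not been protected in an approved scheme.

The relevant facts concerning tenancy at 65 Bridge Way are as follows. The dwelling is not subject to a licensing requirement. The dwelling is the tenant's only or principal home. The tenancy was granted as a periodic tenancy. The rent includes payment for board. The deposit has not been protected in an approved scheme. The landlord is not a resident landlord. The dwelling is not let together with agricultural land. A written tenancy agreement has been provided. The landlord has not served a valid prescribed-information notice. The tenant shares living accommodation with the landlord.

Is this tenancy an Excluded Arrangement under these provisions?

No

Under §8.10: the tenancy was granted for a fixed term? no; or the deposit has been protected in an approved scheme? no. So the tenancy is not a Class-T Letting.
Under §8.8: the landlord has served a valid prescribed-information notice? no; or a written tenancy agreement has been provided? yes. So the tenancy is a Relevant Agreement.
Under §8.9: the landlord is a resident landlord? no; or the deposit has been protected in an approved scheme? no. So the tenancy is not an Eligible Occupancy.
Under §8.13: Relevant Agreement (§8.8)? yes; not an Eligible Occupancy (§8.9)? yes; the landlord is not a resident landlord? yes — 3 of 3 hold (need ≥2) → satisfied.
Under §8.12: the rent includes payment for board? yes; and the dwelling is let together with agricultural land? no. So the tenancy is not a Designated Lease.
Under §8.3: Class-T Letting (§8.10)? no; Recognised Agreement (§8.13)? yes; Designated Lease (§8.12)? no — 1 of 3 hold (need ≥2) → not satisfied.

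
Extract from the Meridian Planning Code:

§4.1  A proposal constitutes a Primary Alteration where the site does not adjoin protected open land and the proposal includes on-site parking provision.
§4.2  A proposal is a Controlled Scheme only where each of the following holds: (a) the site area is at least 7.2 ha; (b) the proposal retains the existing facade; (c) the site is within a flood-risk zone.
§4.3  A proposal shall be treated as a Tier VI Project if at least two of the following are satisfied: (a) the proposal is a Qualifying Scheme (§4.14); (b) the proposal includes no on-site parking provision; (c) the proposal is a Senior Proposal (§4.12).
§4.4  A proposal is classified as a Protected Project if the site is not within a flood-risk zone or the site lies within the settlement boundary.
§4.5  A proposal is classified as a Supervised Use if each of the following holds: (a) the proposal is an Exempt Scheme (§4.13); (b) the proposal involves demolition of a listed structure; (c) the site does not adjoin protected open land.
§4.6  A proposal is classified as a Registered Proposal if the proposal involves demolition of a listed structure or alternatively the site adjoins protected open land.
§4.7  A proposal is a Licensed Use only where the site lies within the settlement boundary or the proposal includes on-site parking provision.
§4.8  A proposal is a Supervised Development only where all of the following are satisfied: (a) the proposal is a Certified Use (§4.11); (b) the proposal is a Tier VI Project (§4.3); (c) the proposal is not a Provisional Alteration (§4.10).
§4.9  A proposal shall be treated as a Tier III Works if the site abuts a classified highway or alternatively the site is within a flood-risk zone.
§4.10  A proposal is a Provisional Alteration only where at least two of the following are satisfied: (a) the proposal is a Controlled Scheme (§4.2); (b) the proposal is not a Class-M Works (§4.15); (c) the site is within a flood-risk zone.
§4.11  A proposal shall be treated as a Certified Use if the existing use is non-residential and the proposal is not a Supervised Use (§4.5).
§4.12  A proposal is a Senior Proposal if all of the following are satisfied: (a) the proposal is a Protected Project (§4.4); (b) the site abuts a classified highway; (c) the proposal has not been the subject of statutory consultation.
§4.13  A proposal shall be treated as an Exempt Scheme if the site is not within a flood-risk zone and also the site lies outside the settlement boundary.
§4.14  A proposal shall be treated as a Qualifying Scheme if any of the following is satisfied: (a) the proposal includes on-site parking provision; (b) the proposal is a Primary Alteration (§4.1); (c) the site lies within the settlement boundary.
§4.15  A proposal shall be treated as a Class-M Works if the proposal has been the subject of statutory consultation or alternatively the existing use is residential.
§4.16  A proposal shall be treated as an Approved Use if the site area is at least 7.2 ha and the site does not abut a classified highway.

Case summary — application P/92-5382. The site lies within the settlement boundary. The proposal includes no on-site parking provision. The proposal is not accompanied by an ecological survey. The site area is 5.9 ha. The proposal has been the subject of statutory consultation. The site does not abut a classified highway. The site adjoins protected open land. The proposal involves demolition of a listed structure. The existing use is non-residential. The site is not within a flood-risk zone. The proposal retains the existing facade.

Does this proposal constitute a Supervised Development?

Under §4.13: the site is not within a flood-risk zone? yes; and the site lies outside the settlement boundary? no. So the proposal is not an Exempt Scheme.
Under §4.5: Exempt Scheme (§4.13)? no; and the proposal involves demolition of a listed structure? yes; and the site does not adjoin protected open land? no. So the proposal is not a Supervised Use.
Under §4.11: the existing use is non-residential? yes; and not a Supervised Use (§4.5)? yes. So the proposal is a Certified Use.
Under §4.1: the site does not adjoin protected open land? no; and the proposal includes on-site parking provision? no. So the proposal is not a Primary Alteration.
Under §4.14: the proposal includes on-site parking provision? no; or Primary Alteration (§4.1)? no; or the site lies within the settlement boundary? yes. So the proposal is a Qualifying Scheme.
Under §4.4: the site is not within a flood-risk zone? yes; or the site lies within the settlement boundary? yes. So the proposal is a Protected Project.
Under §4.12: Protected Project (§4.4)? yes; and the site abuts a classified highway? no; and the proposal has not been the subject of statutory consultation? no. So the proposal is not a Senior Proposal.
Under §4.3: Qualifying Scheme (§4.14)? yes; the proposal includes no on-site parking provision? yes; Senior Proposal (§4.12)? no — 2 of 3 hold (need ≥2) → satisfied.
Under §4.2: site area: 5.9 ha ≥ 7.2 ha? no; and the proposal retains the existing facade? yes; and the site is within a flood-risk zone? no. So the proposal is not a Controlled Scheme.
Under §4.15: the proposal has been the subject of statutory consultation? yes; or the existing use is residential? no. So the proposal is a Class-M Works.
Under §4.10: Controlled Scheme (§4.2)? no; not a Class-M Works (§4.15)? no; the site is within a flood-risk zone? no — 0 of 3 hold (need ≥2) → not satisfied.
Under §4.8: Certified Use (§4.11)? yes; and Tier VI Project (§4.3)? yes; and not a Provisional Alteration (§4.10)? yes. So the proposal is a Supervised Development.

Yes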